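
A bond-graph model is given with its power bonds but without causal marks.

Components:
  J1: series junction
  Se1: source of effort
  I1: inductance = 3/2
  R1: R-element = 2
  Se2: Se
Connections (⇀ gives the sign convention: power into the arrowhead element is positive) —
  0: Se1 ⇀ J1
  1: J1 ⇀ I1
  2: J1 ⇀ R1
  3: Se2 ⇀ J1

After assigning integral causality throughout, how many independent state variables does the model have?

1  (I1 all integral)

#0 |J1  (source Se1 imposes e)
#3 |J1  (Se2 (Se) sets effort on bond)
#1 |I1  (I1: I, integral causality)
#2 |J1  (common-f at J1 fixed by 1)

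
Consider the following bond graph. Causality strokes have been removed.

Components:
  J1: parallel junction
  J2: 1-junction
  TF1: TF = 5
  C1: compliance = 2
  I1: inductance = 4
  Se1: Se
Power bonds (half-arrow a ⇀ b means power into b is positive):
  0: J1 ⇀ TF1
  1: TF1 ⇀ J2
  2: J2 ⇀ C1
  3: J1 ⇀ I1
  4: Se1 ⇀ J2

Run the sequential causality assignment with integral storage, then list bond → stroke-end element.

bond 0 stroke→J1
bond 1 stroke→TF1
bond 2 stroke→J2
bond 3 stroke→I1
bond 4 stroke→J2

bond 4 stroke at J2  (Se1 fixes effort; stroke away)
bond 2 stroke at J2  (C1: C, integral causality)
bond 1 stroke at TF1  (J2: last free bond brings flow in)
bond 0 stroke at J1  (through TF1, causality passes straight; one stroke at TF1)
bond 3 stroke at I1  (J1: bond 0 brought effort, rest push out)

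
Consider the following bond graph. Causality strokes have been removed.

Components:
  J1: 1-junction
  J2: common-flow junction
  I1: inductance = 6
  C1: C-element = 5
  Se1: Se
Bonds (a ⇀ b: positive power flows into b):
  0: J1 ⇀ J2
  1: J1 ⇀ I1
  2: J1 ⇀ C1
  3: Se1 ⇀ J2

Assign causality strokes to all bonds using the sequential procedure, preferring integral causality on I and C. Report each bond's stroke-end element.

β0 |J1
β1 |I1
β2 |J1
β3 |J2

#3 stroke→J2  (Se1: effort source, stroke at far end)
#0 stroke→J1  (J2: last free bond brings flow in)
#1 stroke→I1  (prefer integral on I1)
#2 stroke→J1  (1-jn J1 has f-setter on 1)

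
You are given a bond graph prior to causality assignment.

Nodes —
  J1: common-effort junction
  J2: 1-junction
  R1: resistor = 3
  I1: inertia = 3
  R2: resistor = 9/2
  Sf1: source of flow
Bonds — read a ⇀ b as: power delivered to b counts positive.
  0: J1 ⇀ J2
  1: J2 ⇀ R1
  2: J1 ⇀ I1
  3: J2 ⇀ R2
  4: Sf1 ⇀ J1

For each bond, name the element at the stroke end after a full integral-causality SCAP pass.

b0 |J1
b1 |J2
b2 |I1
b3 |J2
b4 |Sf1

#4 |Sf1  (Sf1 (Sf) sets flow on bond)
#2 |I1  (I1 integral (f out))
#0 |J1  (only one effort-in slot at J1)
#1 |J2  (J2: bond 0 brought flow, rest push out)
#3 |J2  (1-jn J2 has f-setter on 0)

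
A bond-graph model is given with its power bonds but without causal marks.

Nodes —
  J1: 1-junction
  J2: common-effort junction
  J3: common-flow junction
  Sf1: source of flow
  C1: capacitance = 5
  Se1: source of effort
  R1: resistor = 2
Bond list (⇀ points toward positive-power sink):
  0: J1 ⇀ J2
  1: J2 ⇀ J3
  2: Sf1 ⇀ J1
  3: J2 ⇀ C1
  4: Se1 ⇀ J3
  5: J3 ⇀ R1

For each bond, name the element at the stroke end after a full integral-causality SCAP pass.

β0 stroke→J1
β1 stroke→J3
β2 stroke→Sf1
β3 stroke→J2
β4 stroke→J3
β5 stroke→R1

β2 stroke at Sf1  (source Sf1 imposes f)
β4 stroke at J3  (Se1: effort source, stroke at far end)
β0 stroke at J1  (J1: bond 2 brought flow, rest push out)
β3 stroke at J2  (C1 integral (e out))
β1 stroke at J3  (J2 effort already set via bond 3)
β5 stroke at R1  (only one flow-in slot at J3)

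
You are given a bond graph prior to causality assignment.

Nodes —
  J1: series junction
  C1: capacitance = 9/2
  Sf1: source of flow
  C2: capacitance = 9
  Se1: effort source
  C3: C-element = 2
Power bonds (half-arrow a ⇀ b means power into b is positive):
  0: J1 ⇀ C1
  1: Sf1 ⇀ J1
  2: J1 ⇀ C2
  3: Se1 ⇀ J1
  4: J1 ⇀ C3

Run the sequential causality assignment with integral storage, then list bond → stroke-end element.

β0 |J1
β1 |Sf1
β2 |J1
β3 |J1
β4 |J1

#1 |Sf1  (source Sf1 imposes f)
#3 |J1  (Se1: effort source, stroke at far end)
#0 |J1  (common-f at J1 fixed by 1)
#2 |J1  (J1 flow already set via bond 1)
#4 |J1  (common-f at J1 fixed by 1)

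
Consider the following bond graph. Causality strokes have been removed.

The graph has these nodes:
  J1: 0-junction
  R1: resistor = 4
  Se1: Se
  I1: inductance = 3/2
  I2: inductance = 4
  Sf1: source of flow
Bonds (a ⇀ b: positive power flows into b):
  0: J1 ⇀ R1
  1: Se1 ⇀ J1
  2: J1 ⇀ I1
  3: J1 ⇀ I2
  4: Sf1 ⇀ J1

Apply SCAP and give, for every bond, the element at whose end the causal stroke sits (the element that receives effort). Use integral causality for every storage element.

bond 1 stroke at J1  (Se1 (Se) sets effort on bond)
bond 4 stroke at Sf1  (source Sf1 imposes f)
bond 0 stroke at R1  (J1: bond 1 brought effort, rest push out)
bond 2 stroke at I1  (0-jn J1 has e-setter on 1)
bond 3 stroke at I2  (0-jn J1 has e-setter on 1)

bond 0 stroke→R1
bond 1 stroke→J1
bond 2 stroke→I1
bond 3 stroke→I2
bond 4 stroke→Sf1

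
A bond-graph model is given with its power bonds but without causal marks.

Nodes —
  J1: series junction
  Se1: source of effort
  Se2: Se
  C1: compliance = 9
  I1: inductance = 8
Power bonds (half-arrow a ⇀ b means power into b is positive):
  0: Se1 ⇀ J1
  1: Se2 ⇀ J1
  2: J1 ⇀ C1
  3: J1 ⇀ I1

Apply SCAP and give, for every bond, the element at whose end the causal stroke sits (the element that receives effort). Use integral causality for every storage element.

b0 stroke→J1
b1 stroke→J1
b2 stroke→J1
b3 stroke→I1

bond 0 →J1  (Se1: effort source, stroke at far end)
bond 1 →J1  (Se2: effort source, stroke at far end)
bond 2 →J1  (C1: C, integral causality)
bond 3 →I1  (closing 1-jn rule on J1)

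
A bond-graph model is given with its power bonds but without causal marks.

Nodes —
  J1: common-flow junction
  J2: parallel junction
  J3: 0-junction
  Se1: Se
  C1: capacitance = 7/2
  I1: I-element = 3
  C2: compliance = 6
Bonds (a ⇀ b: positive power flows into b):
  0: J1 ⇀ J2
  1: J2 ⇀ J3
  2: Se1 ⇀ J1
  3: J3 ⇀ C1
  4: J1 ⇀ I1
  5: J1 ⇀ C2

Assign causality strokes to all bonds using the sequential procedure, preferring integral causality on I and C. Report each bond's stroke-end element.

β2 |J1  (Se1 fixes effort; stroke away)
β3 |J3  (C1 integral (e out))
β1 |J2  (0-jn J3 has e-setter on 3)
β0 |J1  (J2: bond 1 brought effort, rest push out)
β4 |I1  (prefer integral on I1)
β5 |J1  (J1: bond 4 brought flow, rest push out)

β0 stroke→J1
β1 stroke→J2
β2 stroke→J1
β3 stroke→J3
β4 stroke→I1
β5 stroke→J1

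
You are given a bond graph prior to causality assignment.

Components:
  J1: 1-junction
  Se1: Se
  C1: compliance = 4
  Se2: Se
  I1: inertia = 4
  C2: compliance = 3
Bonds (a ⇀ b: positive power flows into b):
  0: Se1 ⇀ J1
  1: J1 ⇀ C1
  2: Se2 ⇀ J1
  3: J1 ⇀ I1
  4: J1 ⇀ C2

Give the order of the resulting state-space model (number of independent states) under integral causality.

3  (C1, C2, I1 all integral)

#0 stroke→J1  (Se1 fixes effort; stroke away)
#2 stroke→J1  (source Se2 imposes e)
#1 stroke→J1  (C1 integral (e out))
#3 stroke→I1  (prefer integral on I1)
#4 stroke→J1  (J1 flow already set via bond 3)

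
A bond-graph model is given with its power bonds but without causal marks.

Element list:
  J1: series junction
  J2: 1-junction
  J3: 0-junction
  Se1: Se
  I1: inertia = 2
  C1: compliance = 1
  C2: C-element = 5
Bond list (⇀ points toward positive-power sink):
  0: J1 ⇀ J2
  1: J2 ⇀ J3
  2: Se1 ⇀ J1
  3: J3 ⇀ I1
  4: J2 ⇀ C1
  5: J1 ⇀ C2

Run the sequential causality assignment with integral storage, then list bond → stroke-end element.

bond 0 →J2
bond 1 →J3
bond 2 →J1
bond 3 →I1
bond 4 →J2
bond 5 →J1

#2 stroke at J1  (Se1 fixes effort; stroke away)
#3 stroke at I1  (I1: I, integral causality)
#1 stroke at J3  (only one effort-in slot at J3)
#0 stroke at J2  (common-f at J2 fixed by 1)
#4 stroke at J2  (J2 flow already set via bond 1)
#5 stroke at J1  (J1: bond 0 brought flow, rest push out)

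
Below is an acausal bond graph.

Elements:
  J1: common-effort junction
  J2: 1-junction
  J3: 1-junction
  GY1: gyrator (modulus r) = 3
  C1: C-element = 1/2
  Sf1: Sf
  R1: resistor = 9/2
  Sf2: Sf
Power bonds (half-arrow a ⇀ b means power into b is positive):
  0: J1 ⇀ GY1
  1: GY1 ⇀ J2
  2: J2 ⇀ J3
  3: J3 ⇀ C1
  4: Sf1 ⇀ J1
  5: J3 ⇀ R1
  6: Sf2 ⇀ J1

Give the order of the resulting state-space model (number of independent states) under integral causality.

b4 →Sf1  (Sf1 (Sf) sets flow on bond)
b6 →Sf2  (Sf2 (Sf) sets flow on bond)
b0 →J1  (J1: last free bond brings effort in)
b1 →J2  (GY GY1: same side as bond 0)
b2 →J3  (J2 needs exactly one f-in)
b3 →J3  (C1 integral (e out))
b5 →R1  (only one flow-in slot at J3)

1  (C1 all integral)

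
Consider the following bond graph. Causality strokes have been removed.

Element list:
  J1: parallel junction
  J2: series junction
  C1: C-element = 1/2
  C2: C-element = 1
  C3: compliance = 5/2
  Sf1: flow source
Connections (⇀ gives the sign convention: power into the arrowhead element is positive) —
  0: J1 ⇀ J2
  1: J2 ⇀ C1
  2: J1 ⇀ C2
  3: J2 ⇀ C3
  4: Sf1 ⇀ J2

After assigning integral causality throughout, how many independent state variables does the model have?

β4 |Sf1  (Sf1 fixes flow; stroke at Sf1)
β0 |J2  (1-jn J2 has f-setter on 4)
β1 |J2  (J2: bond 4 brought flow, rest push out)
β3 |J2  (1-jn J2 has f-setter on 4)
β2 |J1  (J1 needs exactly one e-in)

3  (C1, C2, C3 all integral)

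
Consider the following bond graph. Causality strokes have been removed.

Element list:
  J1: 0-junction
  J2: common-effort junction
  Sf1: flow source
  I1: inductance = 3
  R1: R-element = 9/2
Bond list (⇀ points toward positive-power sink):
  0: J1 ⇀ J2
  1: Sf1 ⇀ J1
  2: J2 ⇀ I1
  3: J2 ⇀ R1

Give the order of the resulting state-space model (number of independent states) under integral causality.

bond 1 stroke→Sf1  (source Sf1 imposes f)
bond 0 stroke→J1  (J1 needs exactly one e-in)
bond 2 stroke→I1  (I1 integral (f out))
bond 3 stroke→J2  (only one effort-in slot at J2)

1  (I1 all integral)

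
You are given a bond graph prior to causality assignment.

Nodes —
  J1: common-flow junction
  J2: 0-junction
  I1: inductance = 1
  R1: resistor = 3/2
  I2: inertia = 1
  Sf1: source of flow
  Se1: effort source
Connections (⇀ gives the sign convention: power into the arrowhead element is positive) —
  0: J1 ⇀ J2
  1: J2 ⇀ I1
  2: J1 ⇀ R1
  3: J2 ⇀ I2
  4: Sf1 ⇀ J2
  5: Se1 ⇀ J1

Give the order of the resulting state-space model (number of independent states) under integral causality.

2  (I1, I2 all integral)

bond 4 |Sf1  (source Sf1 imposes f)
bond 5 |J1  (Se1 fixes effort; stroke away)
bond 1 |I1  (I1 outputs flow p/I1)
bond 3 |I2  (I2 integral (f out))
bond 0 |J2  (J2: last free bond brings effort in)
bond 2 |J1  (J1: bond 0 brought flow, rest push out)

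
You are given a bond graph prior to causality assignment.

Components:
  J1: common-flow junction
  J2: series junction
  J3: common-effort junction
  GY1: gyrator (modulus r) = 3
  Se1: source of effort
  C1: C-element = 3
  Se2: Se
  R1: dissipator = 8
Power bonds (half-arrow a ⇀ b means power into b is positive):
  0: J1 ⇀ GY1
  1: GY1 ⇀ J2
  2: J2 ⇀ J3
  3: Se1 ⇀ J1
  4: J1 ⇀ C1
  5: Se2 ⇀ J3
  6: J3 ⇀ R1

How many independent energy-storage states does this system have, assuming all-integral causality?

1  (C1 all integral)

#3 |J1  (Se1 (Se) sets effort on bond)
#5 |J3  (Se2 (Se) sets effort on bond)
#2 |J2  (0-jn J3 has e-setter on 5)
#6 |R1  (J3: bond 5 brought effort, rest push out)
#1 |GY1  (closing 1-jn rule on J2)
#0 |GY1  (through GY1, causality inverts; strokes same side of GY1)
#4 |J1  (J1: bond 0 brought flow, rest push out)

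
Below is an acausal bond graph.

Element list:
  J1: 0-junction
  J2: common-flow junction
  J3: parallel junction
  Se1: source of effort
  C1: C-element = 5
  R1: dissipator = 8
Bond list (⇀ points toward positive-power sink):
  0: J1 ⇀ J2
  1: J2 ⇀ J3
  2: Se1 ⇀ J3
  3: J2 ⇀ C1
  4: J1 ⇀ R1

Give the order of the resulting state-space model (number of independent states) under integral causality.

β2 →J3  (Se1 (Se) sets effort on bond)
β1 →J2  (J3: bond 2 brought effort, rest push out)
β3 →J2  (prefer integral on C1)
β0 →J1  (closing 1-jn rule on J2)
β4 →R1  (0-jn J1 has e-setter on 0)

1  (C1 all integral)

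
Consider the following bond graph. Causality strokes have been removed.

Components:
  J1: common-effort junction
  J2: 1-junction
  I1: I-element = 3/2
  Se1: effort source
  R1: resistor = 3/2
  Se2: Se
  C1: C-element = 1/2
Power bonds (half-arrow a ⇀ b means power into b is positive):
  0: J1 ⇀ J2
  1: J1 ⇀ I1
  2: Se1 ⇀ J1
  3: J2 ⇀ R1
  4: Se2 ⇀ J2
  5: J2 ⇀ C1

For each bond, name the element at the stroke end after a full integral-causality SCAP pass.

bond 0 stroke at J2
bond 1 stroke at I1
bond 2 stroke at J1
bond 3 stroke at R1
bond 4 stroke at J2
bond 5 stroke at J2

bond 2 stroke at J1  (Se1 fixes effort; stroke away)
bond 4 stroke at J2  (Se2: effort source, stroke at far end)
bond 0 stroke at J2  (J1 effort already set via bond 2)
bond 1 stroke at I1  (J1: bond 2 brought effort, rest push out)
bond 5 stroke at J2  (C1 outputs effort q/C1)
bond 3 stroke at R1  (only one flow-in slot at J2)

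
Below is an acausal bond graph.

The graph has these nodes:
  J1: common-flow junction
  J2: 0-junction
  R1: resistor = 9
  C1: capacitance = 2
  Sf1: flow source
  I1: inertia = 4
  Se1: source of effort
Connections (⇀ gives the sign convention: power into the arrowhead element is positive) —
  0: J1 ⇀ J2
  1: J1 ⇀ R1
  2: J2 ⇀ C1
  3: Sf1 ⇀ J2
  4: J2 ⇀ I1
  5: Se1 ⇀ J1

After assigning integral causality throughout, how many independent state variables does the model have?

β3 stroke→Sf1  (Sf1 fixes flow; stroke at Sf1)
β5 stroke→J1  (Se1 (Se) sets effort on bond)
β2 stroke→J2  (prefer integral on C1)
β0 stroke→J1  (J2: bond 2 brought effort, rest push out)
β4 stroke→I1  (J2: bond 2 brought effort, rest push out)
β1 stroke→R1  (closing 1-jn rule on J1)

2  (C1, I1 all integral)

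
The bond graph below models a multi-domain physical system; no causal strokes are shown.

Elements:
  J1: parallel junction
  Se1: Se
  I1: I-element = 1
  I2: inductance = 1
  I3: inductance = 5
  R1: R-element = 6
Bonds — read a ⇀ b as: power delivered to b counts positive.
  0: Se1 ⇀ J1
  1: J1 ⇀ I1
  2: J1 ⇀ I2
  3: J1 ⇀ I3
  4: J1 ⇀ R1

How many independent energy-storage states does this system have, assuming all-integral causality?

b0 |J1  (source Se1 imposes e)
b1 |I1  (J1: bond 0 brought effort, rest push out)
b2 |I2  (J1 effort already set via bond 0)
b3 |I3  (common-e at J1 fixed by 0)
b4 |R1  (J1 effort already set via bond 0)

3  (I1, I2, I3 all integral)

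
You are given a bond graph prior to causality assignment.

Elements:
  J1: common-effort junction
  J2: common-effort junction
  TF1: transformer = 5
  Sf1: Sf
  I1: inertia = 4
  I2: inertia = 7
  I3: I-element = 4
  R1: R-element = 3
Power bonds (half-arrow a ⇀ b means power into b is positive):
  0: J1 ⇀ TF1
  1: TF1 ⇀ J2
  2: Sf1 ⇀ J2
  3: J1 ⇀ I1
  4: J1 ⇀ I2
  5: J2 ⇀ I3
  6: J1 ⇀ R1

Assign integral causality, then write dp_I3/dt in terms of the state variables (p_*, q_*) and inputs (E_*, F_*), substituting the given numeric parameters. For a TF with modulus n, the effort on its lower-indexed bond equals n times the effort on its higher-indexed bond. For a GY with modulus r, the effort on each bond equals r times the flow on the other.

dp_I3/dt = 3*F_Sf1/25 - 3*p_I1/20 - 3*p_I2/35 - 3*p_I3/100

β2 |Sf1  (Sf1 (Sf) sets flow on bond)
β3 |I1  (I1: I, integral causality)
β4 |I2  (prefer integral on I2)
β5 |I3  (I3 integral (f out))
β1 |J2  (J2 needs exactly one e-in)
β0 |TF1  (TF1 one-in-one-out from 1)
β6 |J1  (J1: last free bond brings effort in)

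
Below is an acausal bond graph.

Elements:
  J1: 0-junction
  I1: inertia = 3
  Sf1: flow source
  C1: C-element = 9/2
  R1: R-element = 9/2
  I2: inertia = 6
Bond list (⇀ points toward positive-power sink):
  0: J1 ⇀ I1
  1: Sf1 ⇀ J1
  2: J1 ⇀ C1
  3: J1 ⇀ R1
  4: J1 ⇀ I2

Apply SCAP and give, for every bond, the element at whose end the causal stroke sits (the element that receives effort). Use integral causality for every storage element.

bond 1 stroke→Sf1  (source Sf1 imposes f)
bond 0 stroke→I1  (I1 outputs flow p/I1)
bond 2 stroke→J1  (C1 outputs effort q/C1)
bond 3 stroke→R1  (J1: bond 2 brought effort, rest push out)
bond 4 stroke→I2  (J1: bond 2 brought effort, rest push out)

#0 stroke→I1
#1 stroke→Sf1
#2 stroke→J1
#3 stroke→R1
#4 stroke→I2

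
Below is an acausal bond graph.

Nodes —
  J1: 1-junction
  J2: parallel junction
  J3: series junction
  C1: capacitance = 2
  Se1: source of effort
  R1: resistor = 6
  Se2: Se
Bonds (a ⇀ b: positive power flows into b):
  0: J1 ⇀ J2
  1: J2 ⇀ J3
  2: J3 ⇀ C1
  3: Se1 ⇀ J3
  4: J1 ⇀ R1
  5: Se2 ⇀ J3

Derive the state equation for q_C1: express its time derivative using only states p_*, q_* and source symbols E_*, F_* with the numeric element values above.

dq_C1/dt = E_Se1/6 + E_Se2/6 - q_C1/12

β3 |J3  (Se1: effort source, stroke at far end)
β5 |J3  (Se2: effort source, stroke at far end)
β2 |J3  (C1 integral (e out))
β1 |J2  (J3 needs exactly one f-in)
β0 |J1  (common-e at J2 fixed by 1)
β4 |R1  (J1: last free bond brings flow in)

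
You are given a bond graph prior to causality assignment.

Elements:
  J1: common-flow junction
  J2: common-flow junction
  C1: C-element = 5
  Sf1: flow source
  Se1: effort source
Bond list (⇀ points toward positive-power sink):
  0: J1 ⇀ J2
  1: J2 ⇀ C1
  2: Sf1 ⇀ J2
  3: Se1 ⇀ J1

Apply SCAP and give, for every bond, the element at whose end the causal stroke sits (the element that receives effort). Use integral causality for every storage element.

#2 →Sf1  (Sf1: flow source, stroke at near end)
#3 →J1  (source Se1 imposes e)
#0 →J2  (closing 1-jn rule on J1)
#1 →J2  (common-f at J2 fixed by 2)

bond 0 stroke at J2
bond 1 stroke at J2
bond 2 stroke at Sf1
bond 3 stroke at J1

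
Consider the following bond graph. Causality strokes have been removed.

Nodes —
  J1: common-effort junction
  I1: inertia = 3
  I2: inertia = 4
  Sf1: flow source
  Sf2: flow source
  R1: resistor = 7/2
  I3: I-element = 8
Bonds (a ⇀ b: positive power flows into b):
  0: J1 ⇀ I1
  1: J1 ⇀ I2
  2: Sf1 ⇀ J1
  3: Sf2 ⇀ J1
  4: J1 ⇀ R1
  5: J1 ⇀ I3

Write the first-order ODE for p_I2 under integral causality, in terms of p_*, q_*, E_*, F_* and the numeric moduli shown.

dp_I2/dt = 7*F_Sf1/2 + 7*F_Sf2/2 - 7*p_I1/6 - 7*p_I2/8 - 7*p_I3/16

#2 →Sf1  (Sf1: flow source, stroke at near end)
#3 →Sf2  (source Sf2 imposes f)
#0 →I1  (I1 integral (f out))
#1 →I2  (I2 outputs flow p/I2)
#5 →I3  (I3 integral (f out))
#4 →J1  (only one effort-in slot at J1)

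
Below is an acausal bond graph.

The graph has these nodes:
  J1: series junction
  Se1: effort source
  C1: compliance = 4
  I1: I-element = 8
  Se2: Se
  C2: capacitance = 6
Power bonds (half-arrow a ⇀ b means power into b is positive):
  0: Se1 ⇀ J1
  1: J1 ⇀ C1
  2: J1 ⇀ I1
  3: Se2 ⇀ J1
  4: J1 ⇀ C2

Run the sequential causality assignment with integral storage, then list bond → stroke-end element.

b0 stroke at J1
b1 stroke at J1
b2 stroke at I1
b3 stroke at J1
b4 stroke at J1

b0 stroke→J1  (Se1 (Se) sets effort on bond)
b3 stroke→J1  (Se2: effort source, stroke at far end)
b1 stroke→J1  (C1 outputs effort q/C1)
b2 stroke→I1  (I1: I, integral causality)
b4 stroke→J1  (J1 flow already set via bond 2)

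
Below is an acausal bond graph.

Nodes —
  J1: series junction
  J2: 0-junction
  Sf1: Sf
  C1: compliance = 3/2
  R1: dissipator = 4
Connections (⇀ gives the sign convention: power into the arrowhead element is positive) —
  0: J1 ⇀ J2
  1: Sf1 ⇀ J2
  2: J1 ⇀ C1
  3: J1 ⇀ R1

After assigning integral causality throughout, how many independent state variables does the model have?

β1 |Sf1  (Sf1 (Sf) sets flow on bond)
β0 |J2  (J2 needs exactly one e-in)
β2 |J1  (J1 flow already set via bond 0)
β3 |J1  (J1 flow already set via bond 0)

1  (C1 all integral)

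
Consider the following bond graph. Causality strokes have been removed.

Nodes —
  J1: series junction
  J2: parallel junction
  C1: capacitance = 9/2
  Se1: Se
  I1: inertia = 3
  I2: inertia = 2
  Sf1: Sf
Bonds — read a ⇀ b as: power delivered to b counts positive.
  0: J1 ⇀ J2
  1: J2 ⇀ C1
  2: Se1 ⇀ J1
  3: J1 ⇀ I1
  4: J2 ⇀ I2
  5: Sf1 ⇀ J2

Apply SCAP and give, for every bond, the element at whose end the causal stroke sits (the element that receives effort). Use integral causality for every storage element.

#0 |J1
#1 |J2
#2 |J1
#3 |I1
#4 |I2
#5 |Sf1

b2 stroke→J1  (source Se1 imposes e)
b5 stroke→Sf1  (Sf1 fixes flow; stroke at Sf1)
b1 stroke→J2  (C1 integral (e out))
b0 stroke→J1  (J2 effort already set via bond 1)
b4 stroke→I2  (J2 effort already set via bond 1)
b3 stroke→I1  (J1 needs exactly one f-in)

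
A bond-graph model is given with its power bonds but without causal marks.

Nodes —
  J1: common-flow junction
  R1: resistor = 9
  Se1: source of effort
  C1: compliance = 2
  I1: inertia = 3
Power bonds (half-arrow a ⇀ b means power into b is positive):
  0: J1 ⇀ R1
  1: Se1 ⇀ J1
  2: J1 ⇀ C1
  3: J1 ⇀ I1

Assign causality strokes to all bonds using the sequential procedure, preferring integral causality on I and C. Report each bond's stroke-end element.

β1 |J1  (source Se1 imposes e)
β2 |J1  (prefer integral on C1)
β3 |I1  (prefer integral on I1)
β0 |J1  (1-jn J1 has f-setter on 3)

β0 →J1
β1 →J1
β2 →J1
β3 →I1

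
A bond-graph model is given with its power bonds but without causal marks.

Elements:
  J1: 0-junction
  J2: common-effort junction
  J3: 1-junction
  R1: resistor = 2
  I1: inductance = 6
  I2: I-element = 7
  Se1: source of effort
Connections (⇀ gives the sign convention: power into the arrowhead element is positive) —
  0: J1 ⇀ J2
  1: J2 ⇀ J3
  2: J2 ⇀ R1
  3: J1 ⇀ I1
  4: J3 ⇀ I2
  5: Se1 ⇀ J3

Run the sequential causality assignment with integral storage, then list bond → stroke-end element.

#0 →J1
#1 →J3
#2 →J2
#3 →I1
#4 →I2
#5 →J3

#5 stroke→J3  (Se1 (Se) sets effort on bond)
#3 stroke→I1  (I1: I, integral causality)
#0 stroke→J1  (closing 0-jn rule on J1)
#4 stroke→I2  (I2 integral (f out))
#1 stroke→J3  (J3: bond 4 brought flow, rest push out)
#2 stroke→J2  (J2 needs exactly one e-in)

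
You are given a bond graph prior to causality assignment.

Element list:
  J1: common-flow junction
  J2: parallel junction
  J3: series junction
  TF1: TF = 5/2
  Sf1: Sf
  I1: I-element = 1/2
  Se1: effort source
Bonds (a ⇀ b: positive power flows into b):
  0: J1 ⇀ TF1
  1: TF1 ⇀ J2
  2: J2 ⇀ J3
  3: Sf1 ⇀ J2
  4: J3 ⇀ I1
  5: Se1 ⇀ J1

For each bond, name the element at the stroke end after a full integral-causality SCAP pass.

b0 stroke at TF1
b1 stroke at J2
b2 stroke at J3
b3 stroke at Sf1
b4 stroke at I1
b5 stroke at J1

bond 3 |Sf1  (Sf1 (Sf) sets flow on bond)
bond 5 |J1  (Se1 (Se) sets effort on bond)
bond 0 |TF1  (J1 needs exactly one f-in)
bond 1 |J2  (TF1: transformer flips bond 0)
bond 2 |J3  (0-jn J2 has e-setter on 1)
bond 4 |I1  (J3: last free bond brings flow in)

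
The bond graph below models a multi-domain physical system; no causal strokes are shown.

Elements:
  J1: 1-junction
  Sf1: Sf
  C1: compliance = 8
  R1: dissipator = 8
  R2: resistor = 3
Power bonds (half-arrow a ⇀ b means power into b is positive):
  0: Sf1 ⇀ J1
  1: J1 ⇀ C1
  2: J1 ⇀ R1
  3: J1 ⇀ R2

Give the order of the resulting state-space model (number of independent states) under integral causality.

1  (C1 all integral)

#0 →Sf1  (Sf1 (Sf) sets flow on bond)
#1 →J1  (common-f at J1 fixed by 0)
#2 →J1  (J1: bond 0 brought flow, rest push out)
#3 →J1  (J1: bond 0 brought flow, rest push out)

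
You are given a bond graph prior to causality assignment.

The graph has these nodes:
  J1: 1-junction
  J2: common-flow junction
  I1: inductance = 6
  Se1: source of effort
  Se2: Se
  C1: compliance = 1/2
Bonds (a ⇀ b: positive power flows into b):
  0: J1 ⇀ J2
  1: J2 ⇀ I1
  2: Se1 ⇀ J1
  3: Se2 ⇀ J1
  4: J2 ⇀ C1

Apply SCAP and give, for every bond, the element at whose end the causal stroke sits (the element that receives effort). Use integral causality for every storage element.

b2 stroke at J1  (Se1 fixes effort; stroke away)
b3 stroke at J1  (source Se2 imposes e)
b0 stroke at J2  (only one flow-in slot at J1)
b1 stroke at I1  (I1: I, integral causality)
b4 stroke at J2  (common-f at J2 fixed by 1)

#0 →J2
#1 →I1
#2 →J1
#3 →J1
#4 →J2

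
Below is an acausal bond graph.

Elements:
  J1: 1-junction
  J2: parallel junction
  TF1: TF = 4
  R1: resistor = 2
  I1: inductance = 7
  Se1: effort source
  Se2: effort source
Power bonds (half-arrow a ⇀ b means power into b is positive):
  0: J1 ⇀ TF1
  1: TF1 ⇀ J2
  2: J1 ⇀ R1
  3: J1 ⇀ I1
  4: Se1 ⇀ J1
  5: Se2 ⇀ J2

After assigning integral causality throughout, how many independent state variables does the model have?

1  (I1 all integral)

b4 →J1  (Se1 (Se) sets effort on bond)
b5 →J2  (Se2 fixes effort; stroke away)
b1 →TF1  (0-jn J2 has e-setter on 5)
b0 →J1  (through TF1, causality passes straight; one stroke at TF1)
b3 →I1  (prefer integral on I1)
b2 →J1  (common-f at J1 fixed by 3)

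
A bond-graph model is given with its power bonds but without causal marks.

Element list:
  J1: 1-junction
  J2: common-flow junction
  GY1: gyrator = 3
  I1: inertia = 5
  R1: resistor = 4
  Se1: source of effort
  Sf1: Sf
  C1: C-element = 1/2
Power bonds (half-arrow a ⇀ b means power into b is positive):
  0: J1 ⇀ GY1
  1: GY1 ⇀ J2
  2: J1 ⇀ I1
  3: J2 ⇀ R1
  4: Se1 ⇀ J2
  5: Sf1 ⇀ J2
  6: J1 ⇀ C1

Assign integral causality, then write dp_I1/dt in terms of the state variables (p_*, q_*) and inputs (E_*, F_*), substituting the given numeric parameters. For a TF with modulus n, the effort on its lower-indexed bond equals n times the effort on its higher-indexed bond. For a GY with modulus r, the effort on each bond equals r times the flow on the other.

β4 |J2  (Se1: effort source, stroke at far end)
β5 |Sf1  (Sf1 (Sf) sets flow on bond)
β1 |J2  (common-f at J2 fixed by 5)
β3 |J2  (1-jn J2 has f-setter on 5)
β0 |J1  (through GY1, causality inverts; strokes same side of GY1)
β2 |I1  (I1: I, integral causality)
β6 |J1  (1-jn J1 has f-setter on 2)

dp_I1/dt = -3*F_Sf1 - 2*q_C1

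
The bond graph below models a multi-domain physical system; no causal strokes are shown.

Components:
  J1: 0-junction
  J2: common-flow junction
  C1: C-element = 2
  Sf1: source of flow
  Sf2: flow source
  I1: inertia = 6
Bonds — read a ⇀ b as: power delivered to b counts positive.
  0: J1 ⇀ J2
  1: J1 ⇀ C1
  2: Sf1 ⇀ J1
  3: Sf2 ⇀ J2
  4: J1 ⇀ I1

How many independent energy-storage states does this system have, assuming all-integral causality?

bond 2 stroke→Sf1  (Sf1: flow source, stroke at near end)
bond 3 stroke→Sf2  (Sf2 fixes flow; stroke at Sf2)
bond 0 stroke→J2  (common-f at J2 fixed by 3)
bond 1 stroke→J1  (prefer integral on C1)
bond 4 stroke→I1  (J1 effort already set via bond 1)

2  (C1, I1 all integral)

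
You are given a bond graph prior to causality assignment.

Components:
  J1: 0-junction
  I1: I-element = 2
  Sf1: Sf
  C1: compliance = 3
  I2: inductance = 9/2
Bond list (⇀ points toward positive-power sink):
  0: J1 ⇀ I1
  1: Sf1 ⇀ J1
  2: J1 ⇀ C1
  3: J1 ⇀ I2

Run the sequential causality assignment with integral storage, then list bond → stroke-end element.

#1 stroke at Sf1  (Sf1: flow source, stroke at near end)
#0 stroke at I1  (I1 integral (f out))
#2 stroke at J1  (C1 integral (e out))
#3 stroke at I2  (J1 effort already set via bond 2)

b0 →I1
b1 →Sf1
b2 →J1
b3 →I2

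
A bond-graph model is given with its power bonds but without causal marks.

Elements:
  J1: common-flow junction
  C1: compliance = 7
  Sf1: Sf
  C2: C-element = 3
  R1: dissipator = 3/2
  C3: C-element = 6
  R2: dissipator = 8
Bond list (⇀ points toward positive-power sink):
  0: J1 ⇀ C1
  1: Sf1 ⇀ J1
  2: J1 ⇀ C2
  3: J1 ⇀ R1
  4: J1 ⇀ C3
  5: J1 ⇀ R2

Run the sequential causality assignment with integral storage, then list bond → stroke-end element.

b1 stroke at Sf1  (Sf1 fixes flow; stroke at Sf1)
b0 stroke at J1  (1-jn J1 has f-setter on 1)
b2 stroke at J1  (J1 flow already set via bond 1)
b3 stroke at J1  (1-jn J1 has f-setter on 1)
b4 stroke at J1  (1-jn J1 has f-setter on 1)
b5 stroke at J1  (1-jn J1 has f-setter on 1)

bond 0 |J1
bond 1 |Sf1
bond 2 |J1
bond 3 |J1
bond 4 |J1
bond 5 |J1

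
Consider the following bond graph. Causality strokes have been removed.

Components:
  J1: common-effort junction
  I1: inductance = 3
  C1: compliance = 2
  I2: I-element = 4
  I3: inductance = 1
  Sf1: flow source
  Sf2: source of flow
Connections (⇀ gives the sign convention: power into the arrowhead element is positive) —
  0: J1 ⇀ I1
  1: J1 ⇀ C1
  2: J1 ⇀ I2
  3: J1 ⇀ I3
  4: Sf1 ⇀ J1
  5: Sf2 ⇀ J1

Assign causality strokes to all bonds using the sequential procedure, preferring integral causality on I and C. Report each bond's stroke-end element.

bond 4 |Sf1  (Sf1: flow source, stroke at near end)
bond 5 |Sf2  (Sf2 fixes flow; stroke at Sf2)
bond 0 |I1  (I1: I, integral causality)
bond 1 |J1  (C1 integral (e out))
bond 2 |I2  (J1: bond 1 brought effort, rest push out)
bond 3 |I3  (J1 effort already set via bond 1)

bond 0 →I1
bond 1 →J1
bond 2 →I2
bond 3 →I3
bond 4 →Sf1
bond 5 →Sf2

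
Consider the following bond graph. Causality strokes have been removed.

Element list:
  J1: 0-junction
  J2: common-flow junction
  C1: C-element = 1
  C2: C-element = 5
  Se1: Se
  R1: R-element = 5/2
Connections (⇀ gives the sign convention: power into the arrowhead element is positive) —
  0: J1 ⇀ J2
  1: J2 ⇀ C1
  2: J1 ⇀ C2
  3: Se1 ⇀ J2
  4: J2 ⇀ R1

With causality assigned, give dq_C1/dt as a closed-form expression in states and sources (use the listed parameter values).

dq_C1/dt = 2*E_Se1/5 - 2*q_C1/5 + 2*q_C2/25

β3 stroke→J2  (source Se1 imposes e)
β1 stroke→J2  (C1 integral (e out))
β2 stroke→J1  (C2 integral (e out))
β0 stroke→J2  (J1 effort already set via bond 2)
β4 stroke→R1  (J2 needs exactly one f-in)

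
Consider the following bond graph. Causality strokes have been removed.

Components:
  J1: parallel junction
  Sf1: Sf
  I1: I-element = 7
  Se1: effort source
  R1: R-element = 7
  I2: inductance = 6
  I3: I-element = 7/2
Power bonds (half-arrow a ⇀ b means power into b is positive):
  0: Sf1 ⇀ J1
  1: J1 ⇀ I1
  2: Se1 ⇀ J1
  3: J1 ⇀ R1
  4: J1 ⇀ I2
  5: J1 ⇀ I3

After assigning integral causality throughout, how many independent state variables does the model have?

b0 →Sf1  (source Sf1 imposes f)
b2 →J1  (Se1: effort source, stroke at far end)
b1 →I1  (J1 effort already set via bond 2)
b3 →R1  (common-e at J1 fixed by 2)
b4 →I2  (0-jn J1 has e-setter on 2)
b5 →I3  (J1: bond 2 brought effort, rest push out)

3  (I1, I2, I3 all integral)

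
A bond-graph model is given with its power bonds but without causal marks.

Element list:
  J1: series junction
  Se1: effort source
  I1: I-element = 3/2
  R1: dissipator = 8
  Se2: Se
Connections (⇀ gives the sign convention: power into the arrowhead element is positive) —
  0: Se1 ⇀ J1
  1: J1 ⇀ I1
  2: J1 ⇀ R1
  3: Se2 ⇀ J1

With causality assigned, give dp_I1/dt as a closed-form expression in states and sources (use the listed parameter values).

b0 stroke→J1  (source Se1 imposes e)
b3 stroke→J1  (source Se2 imposes e)
b1 stroke→I1  (I1 outputs flow p/I1)
b2 stroke→J1  (J1 flow already set via bond 1)

dp_I1/dt = E_Se1 + E_Se2 - 16*p_I1/3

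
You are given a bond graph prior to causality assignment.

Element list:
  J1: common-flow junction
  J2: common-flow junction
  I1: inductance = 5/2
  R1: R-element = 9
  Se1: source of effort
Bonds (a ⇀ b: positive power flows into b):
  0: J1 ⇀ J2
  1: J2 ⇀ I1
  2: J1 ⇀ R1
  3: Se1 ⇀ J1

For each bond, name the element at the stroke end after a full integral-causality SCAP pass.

bond 3 →J1  (Se1 fixes effort; stroke away)
bond 1 →I1  (prefer integral on I1)
bond 0 →J2  (J2 flow already set via bond 1)
bond 2 →J1  (J1: bond 0 brought flow, rest push out)

β0 →J2
β1 →I1
β2 →J1
β3 →J1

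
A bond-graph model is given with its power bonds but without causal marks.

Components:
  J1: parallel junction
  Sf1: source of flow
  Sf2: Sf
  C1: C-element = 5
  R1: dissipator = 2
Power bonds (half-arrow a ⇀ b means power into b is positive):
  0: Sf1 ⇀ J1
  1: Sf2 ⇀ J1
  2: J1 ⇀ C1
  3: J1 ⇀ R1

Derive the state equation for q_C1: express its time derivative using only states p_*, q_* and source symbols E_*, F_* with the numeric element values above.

#0 stroke at Sf1  (source Sf1 imposes f)
#1 stroke at Sf2  (source Sf2 imposes f)
#2 stroke at J1  (C1 outputs effort q/C1)
#3 stroke at R1  (0-jn J1 has e-setter on 2)

dq_C1/dt = F_Sf1 + F_Sf2 - q_C1/10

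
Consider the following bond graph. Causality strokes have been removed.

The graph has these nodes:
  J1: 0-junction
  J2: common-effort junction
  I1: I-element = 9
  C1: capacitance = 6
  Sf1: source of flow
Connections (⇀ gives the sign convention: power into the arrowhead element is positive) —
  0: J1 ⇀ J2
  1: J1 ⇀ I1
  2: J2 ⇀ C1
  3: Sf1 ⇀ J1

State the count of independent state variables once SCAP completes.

β3 |Sf1  (Sf1 fixes flow; stroke at Sf1)
β1 |I1  (I1 integral (f out))
β0 |J1  (closing 0-jn rule on J1)
β2 |J2  (only one effort-in slot at J2)

2  (C1, I1 all integral)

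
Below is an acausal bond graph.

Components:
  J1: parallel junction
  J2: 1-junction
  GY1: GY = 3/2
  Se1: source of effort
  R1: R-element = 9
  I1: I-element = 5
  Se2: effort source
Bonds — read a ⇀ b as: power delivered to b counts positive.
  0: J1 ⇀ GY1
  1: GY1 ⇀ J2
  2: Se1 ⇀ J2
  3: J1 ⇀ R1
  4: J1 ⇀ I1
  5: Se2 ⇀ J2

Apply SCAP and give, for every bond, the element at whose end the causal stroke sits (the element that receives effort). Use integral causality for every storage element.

b2 →J2  (Se1: effort source, stroke at far end)
b5 →J2  (source Se2 imposes e)
b1 →GY1  (J2: last free bond brings flow in)
b0 →GY1  (GY1: gyrator matches bond 1)
b4 →I1  (I1: I, integral causality)
b3 →J1  (only one effort-in slot at J1)

bond 0 |GY1
bond 1 |GY1
bond 2 |J2
bond 3 |J1
bond 4 |I1
bond 5 |J2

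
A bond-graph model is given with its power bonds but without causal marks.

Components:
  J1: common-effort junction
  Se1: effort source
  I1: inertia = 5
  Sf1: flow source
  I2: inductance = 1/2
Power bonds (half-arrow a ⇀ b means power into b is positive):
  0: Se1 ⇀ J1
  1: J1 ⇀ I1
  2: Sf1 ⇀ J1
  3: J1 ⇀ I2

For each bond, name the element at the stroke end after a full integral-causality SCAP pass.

b0 stroke→J1
b1 stroke→I1
b2 stroke→Sf1
b3 stroke→I2

#0 stroke at J1  (source Se1 imposes e)
#2 stroke at Sf1  (Sf1 (Sf) sets flow on bond)
#1 stroke at I1  (J1 effort already set via bond 0)
#3 stroke at I2  (0-jn J1 has e-setter on 0)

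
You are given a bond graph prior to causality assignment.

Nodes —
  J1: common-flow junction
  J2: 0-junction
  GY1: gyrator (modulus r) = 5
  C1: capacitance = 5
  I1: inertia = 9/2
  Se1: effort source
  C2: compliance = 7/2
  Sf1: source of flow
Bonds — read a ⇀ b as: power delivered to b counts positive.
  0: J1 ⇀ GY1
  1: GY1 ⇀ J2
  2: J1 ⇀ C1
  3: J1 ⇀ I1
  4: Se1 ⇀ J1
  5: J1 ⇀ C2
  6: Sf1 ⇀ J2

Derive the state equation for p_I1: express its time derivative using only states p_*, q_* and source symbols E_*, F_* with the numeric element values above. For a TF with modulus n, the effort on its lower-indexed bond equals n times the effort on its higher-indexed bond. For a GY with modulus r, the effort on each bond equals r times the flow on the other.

β4 stroke→J1  (Se1 (Se) sets effort on bond)
β6 stroke→Sf1  (Sf1: flow source, stroke at near end)
β1 stroke→J2  (only one effort-in slot at J2)
β0 stroke→J1  (GY1 both-in/both-out from 1)
β2 stroke→J1  (C1 outputs effort q/C1)
β3 stroke→I1  (I1 outputs flow p/I1)
β5 stroke→J1  (J1 flow already set via bond 3)

dp_I1/dt = E_Se1 + 5*F_Sf1 - q_C1/5 - 2*q_C2/7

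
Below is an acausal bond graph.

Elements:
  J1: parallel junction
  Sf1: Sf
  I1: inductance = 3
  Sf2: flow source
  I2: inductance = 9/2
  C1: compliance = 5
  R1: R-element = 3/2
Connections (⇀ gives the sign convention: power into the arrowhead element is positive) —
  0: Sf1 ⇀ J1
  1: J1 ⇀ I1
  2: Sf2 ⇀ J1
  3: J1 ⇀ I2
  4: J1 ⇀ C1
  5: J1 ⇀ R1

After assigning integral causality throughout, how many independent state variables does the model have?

b0 |Sf1  (Sf1 (Sf) sets flow on bond)
b2 |Sf2  (source Sf2 imposes f)
b1 |I1  (I1 integral (f out))
b3 |I2  (I2 integral (f out))
b4 |J1  (C1 outputs effort q/C1)
b5 |R1  (common-e at J1 fixed by 4)

3  (C1, I1, I2 all integral)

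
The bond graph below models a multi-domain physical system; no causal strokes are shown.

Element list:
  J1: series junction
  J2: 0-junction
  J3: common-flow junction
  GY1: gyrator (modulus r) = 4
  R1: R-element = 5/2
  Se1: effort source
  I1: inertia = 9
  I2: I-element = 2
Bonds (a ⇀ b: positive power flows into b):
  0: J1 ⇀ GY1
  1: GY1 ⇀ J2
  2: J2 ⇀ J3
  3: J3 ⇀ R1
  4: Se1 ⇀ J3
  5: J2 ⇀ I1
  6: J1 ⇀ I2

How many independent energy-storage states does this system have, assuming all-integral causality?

2  (I1, I2 all integral)

b4 stroke at J3  (Se1: effort source, stroke at far end)
b5 stroke at I1  (prefer integral on I1)
b6 stroke at I2  (I2 outputs flow p/I2)
b0 stroke at J1  (J1 flow already set via bond 6)
b1 stroke at J2  (GY GY1: same side as bond 0)
b2 stroke at J3  (J2: bond 1 brought effort, rest push out)
b3 stroke at R1  (J3 needs exactly one f-in)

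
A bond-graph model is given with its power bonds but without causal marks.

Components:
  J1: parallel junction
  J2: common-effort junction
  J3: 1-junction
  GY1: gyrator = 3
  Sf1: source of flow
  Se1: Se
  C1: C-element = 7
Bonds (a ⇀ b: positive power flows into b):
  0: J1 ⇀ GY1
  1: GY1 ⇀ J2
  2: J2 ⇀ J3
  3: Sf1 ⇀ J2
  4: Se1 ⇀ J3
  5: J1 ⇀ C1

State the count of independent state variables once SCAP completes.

1  (C1 all integral)

b3 stroke→Sf1  (source Sf1 imposes f)
b4 stroke→J3  (source Se1 imposes e)
b2 stroke→J2  (J3 needs exactly one f-in)
b1 stroke→GY1  (common-e at J2 fixed by 2)
b0 stroke→GY1  (GY GY1: same side as bond 1)
b5 stroke→J1  (J1: last free bond brings effort in)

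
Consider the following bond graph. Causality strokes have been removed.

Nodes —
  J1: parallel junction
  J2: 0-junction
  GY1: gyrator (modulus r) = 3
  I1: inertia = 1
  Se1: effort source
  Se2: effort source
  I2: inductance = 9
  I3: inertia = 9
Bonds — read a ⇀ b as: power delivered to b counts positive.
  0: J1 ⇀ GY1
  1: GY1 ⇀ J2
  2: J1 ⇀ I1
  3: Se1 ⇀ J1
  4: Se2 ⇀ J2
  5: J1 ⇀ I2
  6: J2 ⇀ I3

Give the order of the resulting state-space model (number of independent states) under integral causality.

3  (I1, I2, I3 all integral)

bond 3 stroke→J1  (Se1 (Se) sets effort on bond)
bond 4 stroke→J2  (Se2 (Se) sets effort on bond)
bond 0 stroke→GY1  (0-jn J1 has e-setter on 3)
bond 2 stroke→I1  (J1: bond 3 brought effort, rest push out)
bond 5 stroke→I2  (common-e at J1 fixed by 3)
bond 1 stroke→GY1  (J2: bond 4 brought effort, rest push out)
bond 6 stroke→I3  (J2 effort already set via bond 4)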